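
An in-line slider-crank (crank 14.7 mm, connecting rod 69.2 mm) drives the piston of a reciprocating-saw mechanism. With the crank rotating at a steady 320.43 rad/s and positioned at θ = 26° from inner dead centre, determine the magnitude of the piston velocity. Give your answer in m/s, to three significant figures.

2.46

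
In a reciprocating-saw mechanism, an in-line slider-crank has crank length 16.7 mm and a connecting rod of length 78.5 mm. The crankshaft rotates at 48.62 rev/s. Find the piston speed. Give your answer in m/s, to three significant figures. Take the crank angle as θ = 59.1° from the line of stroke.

4.86

ω = 2π·48.6 = 305.5 rad/s
For an in-line slider-crank, x = r cosθ + √(L² − r² sin²θ), so v = −rω sinθ·[1 + r cosθ/√(L² − r² sin²θ)].
With r = 0.0167 m, L = 0.0785 m, θ = 59.1°: √(L² − r² sin²θ) = 0.077181 m.
v = −0.0167·305.5·0.85806·[1 + 0.0167·0.51354/0.077181] = -4.864 m/s.
|v| = 4.864 m/s.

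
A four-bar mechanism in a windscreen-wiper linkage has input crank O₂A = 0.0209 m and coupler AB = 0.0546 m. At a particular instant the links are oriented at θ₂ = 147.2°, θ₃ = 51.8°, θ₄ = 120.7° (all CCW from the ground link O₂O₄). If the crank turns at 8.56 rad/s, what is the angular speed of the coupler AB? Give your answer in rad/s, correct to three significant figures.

1.57

ω₂ = 8.56 rad/s
Differentiating the loop-closure r₂e^{iθ₂}+r₃e^{iθ₃}=r₁+r₄e^{iθ₄} gives r₂ω₂e^{iθ₂}+r₃ω₃e^{iθ₃}=r₄ω₄e^{iθ₄}.
Eliminating the other unknown: ω₃ = r₂ω₂ sin(θ₄−θ₂) / [r₃ sin(θ₃−θ₄)].
Numerator sine = -0.44620; denominator sine = -0.93295.
Result = 0.0209·8.56·(-0.44620) / (0.0546·(-0.93295)) = +1.5671 rad/s; magnitude 1.5671 rad/s.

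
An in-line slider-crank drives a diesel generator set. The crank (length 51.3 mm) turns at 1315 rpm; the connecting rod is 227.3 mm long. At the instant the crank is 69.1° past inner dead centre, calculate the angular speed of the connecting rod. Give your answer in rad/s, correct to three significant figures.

11.3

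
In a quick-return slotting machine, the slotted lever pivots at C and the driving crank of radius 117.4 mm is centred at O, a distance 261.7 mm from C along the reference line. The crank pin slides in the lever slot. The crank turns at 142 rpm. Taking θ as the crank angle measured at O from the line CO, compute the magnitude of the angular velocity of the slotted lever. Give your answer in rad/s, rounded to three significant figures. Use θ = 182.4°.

12.0

ω = 14.87 rad/s (from 142 rpm).
Crank pin A relative to C: A = (d + r cosθ, r sinθ); lever angle φ = atan2(r sinθ, d + r cosθ).
Differentiating tanφ: φ̇ = rω(d cosθ + r)/(d² + r² + 2dr cosθ).
d² + r² + 2dr cosθ = |CA|² = 0.0208764 m²;  d cosθ + r = -0.14407 m.
|ω_lever| = |0.1174·14.87·-0.14407| / 0.0208764 = 12.048 rad/s.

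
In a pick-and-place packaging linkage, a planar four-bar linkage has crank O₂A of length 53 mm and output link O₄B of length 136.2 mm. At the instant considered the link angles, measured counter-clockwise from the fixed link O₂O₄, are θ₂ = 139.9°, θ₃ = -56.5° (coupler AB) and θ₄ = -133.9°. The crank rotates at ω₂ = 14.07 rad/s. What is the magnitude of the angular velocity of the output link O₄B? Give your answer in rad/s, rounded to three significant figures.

ω₂ = 14.07 rad/s
Differentiating the loop-closure r₂e^{iθ₂}+r₃e^{iθ₃}=r₁+r₄e^{iθ₄} gives r₂ω₂e^{iθ₂}+r₃ω₃e^{iθ₃}=r₄ω₄e^{iθ₄}.
Eliminating the other unknown: ω₄ = r₂ω₂ sin(θ₂−θ₃) / [r₄ sin(θ₄−θ₃)].
Numerator sine = -0.28234; denominator sine = -0.97592.
Result = 0.053·14.07·(-0.28234) / (0.1362·(-0.97592)) = +1.584 rad/s; magnitude 1.584 rad/s.

1.58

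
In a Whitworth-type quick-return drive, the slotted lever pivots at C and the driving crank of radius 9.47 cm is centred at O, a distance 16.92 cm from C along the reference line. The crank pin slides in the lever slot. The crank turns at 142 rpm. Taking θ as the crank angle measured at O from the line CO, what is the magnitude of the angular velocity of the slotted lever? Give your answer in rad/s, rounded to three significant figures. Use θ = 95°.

3.24

ω = 14.87 rad/s (from 142 rpm).
Crank pin A relative to C: A = (d + r cosθ, r sinθ); lever angle φ = atan2(r sinθ, d + r cosθ).
Differentiating tanφ: φ̇ = rω(d cosθ + r)/(d² + r² + 2dr cosθ).
d² + r² + 2dr cosθ = |CA|² = 0.0348037 m²;  d cosθ + r = +0.079953 m.
|ω_lever| = |0.0947·14.87·+0.079953| / 0.0348037 = 3.235 rad/s.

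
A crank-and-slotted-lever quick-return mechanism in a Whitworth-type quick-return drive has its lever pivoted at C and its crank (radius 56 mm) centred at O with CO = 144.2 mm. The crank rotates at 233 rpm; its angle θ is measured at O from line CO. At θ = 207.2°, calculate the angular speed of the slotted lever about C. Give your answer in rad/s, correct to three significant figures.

10.3

ω = 24.4 rad/s (from 233 rpm).
Crank pin A relative to C: A = (d + r cosθ, r sinθ); lever angle φ = atan2(r sinθ, d + r cosθ).
Differentiating tanφ: φ̇ = rω(d cosθ + r)/(d² + r² + 2dr cosθ).
d² + r² + 2dr cosθ = |CA|² = 0.00956521 m²;  d cosθ + r = -0.072254 m.
|ω_lever| = |0.056·24.4·-0.072254| / 0.00956521 = 10.321 rad/s.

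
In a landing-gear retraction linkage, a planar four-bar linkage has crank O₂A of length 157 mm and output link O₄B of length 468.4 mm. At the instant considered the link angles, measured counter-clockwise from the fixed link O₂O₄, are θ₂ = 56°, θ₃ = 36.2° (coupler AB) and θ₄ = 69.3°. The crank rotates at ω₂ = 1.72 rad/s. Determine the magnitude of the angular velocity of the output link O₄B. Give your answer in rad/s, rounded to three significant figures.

0.358

ω₂ = 1.72 rad/s
Differentiating the loop-closure r₂e^{iθ₂}+r₃e^{iθ₃}=r₁+r₄e^{iθ₄} gives r₂ω₂e^{iθ₂}+r₃ω₃e^{iθ₃}=r₄ω₄e^{iθ₄}.
Eliminating the other unknown: ω₄ = r₂ω₂ sin(θ₂−θ₃) / [r₄ sin(θ₄−θ₃)].
Numerator sine = +0.33874; denominator sine = +0.54610.
Result = 0.157·1.72·(+0.33874) / (0.4684·(+0.54610)) = +0.3576 rad/s; magnitude 0.3576 rad/s.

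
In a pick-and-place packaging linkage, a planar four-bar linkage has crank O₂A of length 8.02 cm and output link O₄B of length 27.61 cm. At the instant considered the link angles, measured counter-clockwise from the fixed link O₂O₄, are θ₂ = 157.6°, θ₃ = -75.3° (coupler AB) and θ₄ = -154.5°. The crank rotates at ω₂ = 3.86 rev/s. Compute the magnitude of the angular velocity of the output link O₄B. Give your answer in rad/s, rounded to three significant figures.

ω₂ = 24.25 rad/s (from 3.86 rev/s).
Differentiating the loop-closure r₂e^{iθ₂}+r₃e^{iθ₃}=r₁+r₄e^{iθ₄} gives r₂ω₂e^{iθ₂}+r₃ω₃e^{iθ₃}=r₄ω₄e^{iθ₄}.
Eliminating the other unknown: ω₄ = r₂ω₂ sin(θ₂−θ₃) / [r₄ sin(θ₄−θ₃)].
Numerator sine = -0.79758; denominator sine = -0.98229.
Result = 0.0802·24.25·(-0.79758) / (0.2761·(-0.98229)) = +5.7202 rad/s; magnitude 5.7202 rad/s.

5.72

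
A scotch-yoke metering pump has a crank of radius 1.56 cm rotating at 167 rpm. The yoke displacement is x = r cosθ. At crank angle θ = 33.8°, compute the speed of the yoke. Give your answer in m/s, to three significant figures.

ω = 17.49 rad/s (from 167 rpm).
x = r cosθ ⇒ ẋ = −rω sinθ.
|v| = rω|sinθ| = 0.0156·17.49·|sin 33.8°| = 0.15177 m/s.

0.152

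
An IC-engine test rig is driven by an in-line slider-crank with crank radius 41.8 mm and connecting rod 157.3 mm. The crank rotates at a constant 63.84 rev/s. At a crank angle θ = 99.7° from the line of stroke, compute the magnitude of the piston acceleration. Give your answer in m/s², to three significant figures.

ω = 2π·63.8 = 401.1 rad/s
x(θ) = r cosθ + √(L² − r² sin²θ); with ω constant, a = ω²·d²x/dθ².
d²x/dθ² = −r cosθ − r²(cos2θ)/√u − r⁴ sin²2θ/(4u^{3/2}),  u = L² − r² sin²θ = 0.0230457 m².
Substituting r = 0.0418 m, L = 0.1573 m, θ = 99.7°: d²x/dθ² = +0.017875 m.
a = ω²·d²x/dθ² = (401.1)²·(+0.017875) = +2876 m/s²;  |a| = 2876 m/s².

2880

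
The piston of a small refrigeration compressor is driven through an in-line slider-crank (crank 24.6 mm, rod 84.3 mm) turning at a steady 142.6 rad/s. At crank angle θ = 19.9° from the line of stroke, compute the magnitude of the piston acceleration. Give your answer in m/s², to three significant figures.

ω = 142.6 rad/s
x(θ) = r cosθ + √(L² − r² sin²θ); with ω constant, a = ω²·d²x/dθ².
d²x/dθ² = −r cosθ − r²(cos2θ)/√u − r⁴ sin²2θ/(4u^{3/2}),  u = L² − r² sin²θ = 0.00703638 m².
Substituting r = 0.0246 m, L = 0.0843 m, θ = 19.9°: d²x/dθ² = -0.028737 m.
a = ω²·d²x/dθ² = (142.6)²·(-0.028737) = -584.37 m/s²;  |a| = 584.37 m/s².

584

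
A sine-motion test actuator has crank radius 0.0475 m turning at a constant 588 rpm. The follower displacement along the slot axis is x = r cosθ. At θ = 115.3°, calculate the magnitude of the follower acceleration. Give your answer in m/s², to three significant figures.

ω = 61.58 rad/s (from 588 rpm).
x = r cosθ ⇒ ẍ = −rω² cosθ (ω constant).
|a| = rω²|cosθ| = 0.0475·(61.58)²·|cos 115.3°| = 76.966 m/s².

77.0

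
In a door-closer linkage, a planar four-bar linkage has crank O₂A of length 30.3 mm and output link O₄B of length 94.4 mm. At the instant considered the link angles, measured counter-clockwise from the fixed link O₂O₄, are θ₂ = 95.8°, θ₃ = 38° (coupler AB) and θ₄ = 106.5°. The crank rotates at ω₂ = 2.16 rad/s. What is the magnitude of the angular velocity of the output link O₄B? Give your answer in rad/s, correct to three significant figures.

0.631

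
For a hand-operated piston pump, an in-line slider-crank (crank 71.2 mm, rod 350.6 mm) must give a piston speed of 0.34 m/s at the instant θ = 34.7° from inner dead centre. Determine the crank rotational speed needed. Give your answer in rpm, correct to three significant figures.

For an in-line slider-crank, |v_piston| = rω|sinθ|·[1 + r cosθ/√(L² − r² sin²θ)].
With r = 0.0712 m, L = 0.3506 m, θ = 34.7°: the bracketed kinematic factor |dx/dθ| = 0.047346 m.
ω = v/|dx/dθ| = 0.34/0.047346 = 7.1812 rad/s.
N = 60ω/(2π) = 68.576 rpm.

68.6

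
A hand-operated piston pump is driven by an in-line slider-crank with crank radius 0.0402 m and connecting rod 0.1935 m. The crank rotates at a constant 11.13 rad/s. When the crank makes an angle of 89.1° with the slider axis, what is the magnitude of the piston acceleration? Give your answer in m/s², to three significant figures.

0.979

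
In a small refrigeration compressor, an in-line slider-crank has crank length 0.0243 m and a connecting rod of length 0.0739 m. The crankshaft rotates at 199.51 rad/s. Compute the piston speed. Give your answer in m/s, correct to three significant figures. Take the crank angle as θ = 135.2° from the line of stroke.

2.60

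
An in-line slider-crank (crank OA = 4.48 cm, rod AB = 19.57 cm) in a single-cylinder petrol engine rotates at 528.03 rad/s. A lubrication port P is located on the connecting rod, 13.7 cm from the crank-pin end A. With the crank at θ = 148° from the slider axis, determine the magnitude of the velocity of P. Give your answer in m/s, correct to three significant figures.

12.4

ω = 528 rad/s.  Crank-pin speed |V_A| = rω = 23.656 m/s, perpendicular to OA.
Rod angle: sinφ = −(r/L) sinθ ⇒ φ = -6.968°; ω_rod = −rω cosθ/√(L²−r²sin²θ) = +103.27 rad/s.
V_P = V_A + ω_rod × AP, with AP = 0.137 m along the rod.
Components: V_Px = −rω sinθ − a·ω_rod·sinφ = -10.819 m/s;  V_Py = rω cosθ + a·ω_rod·cosφ = -6.0173 m/s.
|V_P| = √(V_Px² + V_Py²) = 12.38 m/s.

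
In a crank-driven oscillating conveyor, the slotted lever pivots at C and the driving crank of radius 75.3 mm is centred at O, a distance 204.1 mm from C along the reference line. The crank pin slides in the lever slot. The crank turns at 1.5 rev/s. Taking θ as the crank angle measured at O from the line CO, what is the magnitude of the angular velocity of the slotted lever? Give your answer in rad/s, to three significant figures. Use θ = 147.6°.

3.22

ω = 9.425 rad/s (from 1.5 rev/s).
Crank pin A relative to C: A = (d + r cosθ, r sinθ); lever angle φ = atan2(r sinθ, d + r cosθ).
Differentiating tanφ: φ̇ = rω(d cosθ + r)/(d² + r² + 2dr cosθ).
d² + r² + 2dr cosθ = |CA|² = 0.0213744 m²;  d cosθ + r = -0.097027 m.
|ω_lever| = |0.0753·9.425·-0.097027| / 0.0213744 = 3.2216 rad/s.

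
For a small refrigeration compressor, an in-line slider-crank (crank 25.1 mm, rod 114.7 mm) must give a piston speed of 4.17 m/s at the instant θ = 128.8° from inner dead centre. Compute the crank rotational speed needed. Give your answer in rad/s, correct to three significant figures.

For an in-line slider-crank, |v_piston| = rω|sinθ|·[1 + r cosθ/√(L² − r² sin²θ)].
With r = 0.0251 m, L = 0.1147 m, θ = 128.8°: the bracketed kinematic factor |dx/dθ| = 0.016839 m.
ω = v/|dx/dθ| = 4.17/0.016839 = 247.64 rad/s.

248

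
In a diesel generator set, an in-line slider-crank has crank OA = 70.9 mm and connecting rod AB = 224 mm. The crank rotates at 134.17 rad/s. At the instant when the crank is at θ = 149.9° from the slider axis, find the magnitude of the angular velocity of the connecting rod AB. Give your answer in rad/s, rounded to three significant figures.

ω = 134.2 rad/s
The rod makes angle φ with the slider axis where L sinφ = r sinθ; differentiating, L cosφ·φ̇ = r ω cosθ.
L cosφ = √(L² − r² sin²θ) = 0.22116 m.
|ω_rod| = r ω |cosθ| / √(L² − r² sin²θ) = 0.0709·134.2·0.86515/0.22116 = 37.212 rad/s.

37.2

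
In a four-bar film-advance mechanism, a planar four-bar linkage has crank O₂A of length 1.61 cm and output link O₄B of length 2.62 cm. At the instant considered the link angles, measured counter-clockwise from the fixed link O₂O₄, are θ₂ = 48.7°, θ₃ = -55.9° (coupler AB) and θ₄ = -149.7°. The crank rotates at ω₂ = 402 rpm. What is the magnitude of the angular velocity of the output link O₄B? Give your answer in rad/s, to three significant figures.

25.1

ω₂ = 42.1 rad/s (from 402 rpm).
Differentiating the loop-closure r₂e^{iθ₂}+r₃e^{iθ₃}=r₁+r₄e^{iθ₄} gives r₂ω₂e^{iθ₂}+r₃ω₃e^{iθ₃}=r₄ω₄e^{iθ₄}.
Eliminating the other unknown: ω₄ = r₂ω₂ sin(θ₂−θ₃) / [r₄ sin(θ₄−θ₃)].
Numerator sine = +0.96771; denominator sine = -0.99780.
Result = 0.0161·42.1·(+0.96771) / (0.0262·(-0.99780)) = -25.089 rad/s; magnitude 25.089 rad/s.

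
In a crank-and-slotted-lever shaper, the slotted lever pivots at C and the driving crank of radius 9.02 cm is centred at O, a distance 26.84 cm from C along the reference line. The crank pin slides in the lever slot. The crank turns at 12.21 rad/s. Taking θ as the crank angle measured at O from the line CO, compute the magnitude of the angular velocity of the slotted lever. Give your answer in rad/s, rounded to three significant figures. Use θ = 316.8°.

ω = 12.21 rad/s
Crank pin A relative to C: A = (d + r cosθ, r sinθ); lever angle φ = atan2(r sinθ, d + r cosθ).
Differentiating tanφ: φ̇ = rω(d cosθ + r)/(d² + r² + 2dr cosθ).
d² + r² + 2dr cosθ = |CA|² = 0.115471 m²;  d cosθ + r = +0.28586 m.
|ω_lever| = |0.0902·12.21·+0.28586| / 0.115471 = 2.7264 rad/s.

2.73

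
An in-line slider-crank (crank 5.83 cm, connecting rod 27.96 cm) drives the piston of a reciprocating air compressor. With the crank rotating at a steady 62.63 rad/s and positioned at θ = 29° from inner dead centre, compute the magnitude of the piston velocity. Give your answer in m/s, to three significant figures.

2.09

ω = 62.63 rad/s
For an in-line slider-crank, x = r cosθ + √(L² − r² sin²θ), so v = −rω sinθ·[1 + r cosθ/√(L² − r² sin²θ)].
With r = 0.0583 m, L = 0.2796 m, θ = 29°: √(L² − r² sin²θ) = 0.27817 m.
v = −0.0583·62.63·0.48481·[1 + 0.0583·0.87462/0.27817] = -2.0947 m/s.
|v| = 2.0947 m/s.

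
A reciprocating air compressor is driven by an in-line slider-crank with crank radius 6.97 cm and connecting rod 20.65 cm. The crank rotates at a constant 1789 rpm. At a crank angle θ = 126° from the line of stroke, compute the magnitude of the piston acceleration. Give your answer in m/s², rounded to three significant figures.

ω = 2π·1789/60 = 187.3 rad/s
x(θ) = r cosθ + √(L² − r² sin²θ); with ω constant, a = ω²·d²x/dθ².
d²x/dθ² = −r cosθ − r²(cos2θ)/√u − r⁴ sin²2θ/(4u^{3/2}),  u = L² − r² sin²θ = 0.0394626 m².
Substituting r = 0.0697 m, L = 0.2065 m, θ = 126°: d²x/dθ² = +0.047845 m.
a = ω²·d²x/dθ² = (187.3)²·(+0.047845) = +1679.2 m/s²;  |a| = 1679.2 m/s².

1680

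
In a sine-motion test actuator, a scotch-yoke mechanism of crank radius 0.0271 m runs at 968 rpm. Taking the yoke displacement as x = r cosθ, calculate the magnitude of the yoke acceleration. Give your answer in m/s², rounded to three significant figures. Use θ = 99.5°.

ω = 101.4 rad/s (from 968 rpm).
x = r cosθ ⇒ ẍ = −rω² cosθ (ω constant).
|a| = rω²|cosθ| = 0.0271·(101.4)²·|cos 99.5°| = 45.961 m/s².

46.0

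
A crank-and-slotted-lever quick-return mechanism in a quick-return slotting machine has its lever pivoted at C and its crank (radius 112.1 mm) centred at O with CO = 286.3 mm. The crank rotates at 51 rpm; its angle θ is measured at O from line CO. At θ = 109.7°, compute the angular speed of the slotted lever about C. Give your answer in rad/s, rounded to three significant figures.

ω = 5.341 rad/s (from 51 rpm).
Crank pin A relative to C: A = (d + r cosθ, r sinθ); lever angle φ = atan2(r sinθ, d + r cosθ).
Differentiating tanφ: φ̇ = rω(d cosθ + r)/(d² + r² + 2dr cosθ).
d² + r² + 2dr cosθ = |CA|² = 0.0728965 m²;  d cosθ + r = +0.01559 m.
|ω_lever| = |0.1121·5.341·+0.01559| / 0.0728965 = 0.12804 rad/s.

0.128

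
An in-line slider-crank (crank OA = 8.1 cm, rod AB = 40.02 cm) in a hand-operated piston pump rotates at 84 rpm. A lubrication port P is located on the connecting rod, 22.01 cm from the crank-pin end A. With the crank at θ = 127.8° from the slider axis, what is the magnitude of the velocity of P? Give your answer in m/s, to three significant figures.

ω = 8.796 rad/s.  Crank-pin speed |V_A| = rω = 0.71251 m/s, perpendicular to OA.
Rod angle: sinφ = −(r/L) sinθ ⇒ φ = -9.203°; ω_rod = −rω cosθ/√(L²−r²sin²θ) = +1.1054 rad/s.
V_P = V_A + ω_rod × AP, with AP = 0.2201 m along the rod.
Components: V_Px = −rω sinθ − a·ω_rod·sinφ = -0.52408 m/s;  V_Py = rω cosθ + a·ω_rod·cosφ = -0.19653 m/s.
|V_P| = √(V_Px² + V_Py²) = 0.55972 m/s.

0.560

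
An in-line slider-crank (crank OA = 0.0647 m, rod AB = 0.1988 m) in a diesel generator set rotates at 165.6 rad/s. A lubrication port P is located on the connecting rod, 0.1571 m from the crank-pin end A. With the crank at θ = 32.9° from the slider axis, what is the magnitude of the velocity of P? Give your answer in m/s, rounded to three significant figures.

ω = 165.6 rad/s.  Crank-pin speed |V_A| = rω = 10.714 m/s, perpendicular to OA.
Rod angle: sinφ = −(r/L) sinθ ⇒ φ = -10.182°; ω_rod = −rω cosθ/√(L²−r²sin²θ) = -45.975 rad/s.
V_P = V_A + ω_rod × AP, with AP = 0.1571 m along the rod.
Components: V_Px = −rω sinθ − a·ω_rod·sinφ = -7.0966 m/s;  V_Py = rω cosθ + a·ω_rod·cosφ = +1.887 m/s.
|V_P| = √(V_Px² + V_Py²) = 7.3432 m/s.

7.34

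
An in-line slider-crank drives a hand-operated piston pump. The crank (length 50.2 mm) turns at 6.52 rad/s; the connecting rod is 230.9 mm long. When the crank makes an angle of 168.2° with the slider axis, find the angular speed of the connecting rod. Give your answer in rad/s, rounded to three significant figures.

1.39

ω = 6.52 rad/s
The rod makes angle φ with the slider axis where L sinφ = r sinθ; differentiating, L cosφ·φ̇ = r ω cosθ.
L cosφ = √(L² − r² sin²θ) = 0.23067 m.
|ω_rod| = r ω |cosθ| / √(L² − r² sin²θ) = 0.0502·6.52·0.97887/0.23067 = 1.3889 rad/s.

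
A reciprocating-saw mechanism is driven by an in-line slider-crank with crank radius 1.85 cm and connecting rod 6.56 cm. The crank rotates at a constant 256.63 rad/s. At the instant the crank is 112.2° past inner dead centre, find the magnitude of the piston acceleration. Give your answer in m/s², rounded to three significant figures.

711

ω = 256.6 rad/s
x(θ) = r cosθ + √(L² − r² sin²θ); with ω constant, a = ω²·d²x/dθ².
d²x/dθ² = −r cosθ − r²(cos2θ)/√u − r⁴ sin²2θ/(4u^{3/2}),  u = L² − r² sin²θ = 0.00400997 m².
Substituting r = 0.0185 m, L = 0.0656 m, θ = 112.2°: d²x/dθ² = +0.010795 m.
a = ω²·d²x/dθ² = (256.6)²·(+0.010795) = +710.96 m/s²;  |a| = 710.96 m/s².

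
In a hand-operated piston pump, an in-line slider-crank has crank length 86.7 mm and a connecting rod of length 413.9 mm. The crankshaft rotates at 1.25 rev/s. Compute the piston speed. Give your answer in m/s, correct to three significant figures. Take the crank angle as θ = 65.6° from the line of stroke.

ω = 2π·1.25 = 7.854 rad/s
For an in-line slider-crank, x = r cosθ + √(L² − r² sin²θ), so v = −rω sinθ·[1 + r cosθ/√(L² − r² sin²θ)].
With r = 0.0867 m, L = 0.4139 m, θ = 65.6°: √(L² − r² sin²θ) = 0.4063 m.
v = −0.0867·7.854·0.91068·[1 + 0.0867·0.41310/0.4063] = -0.67479 m/s.
|v| = 0.67479 m/s.

0.675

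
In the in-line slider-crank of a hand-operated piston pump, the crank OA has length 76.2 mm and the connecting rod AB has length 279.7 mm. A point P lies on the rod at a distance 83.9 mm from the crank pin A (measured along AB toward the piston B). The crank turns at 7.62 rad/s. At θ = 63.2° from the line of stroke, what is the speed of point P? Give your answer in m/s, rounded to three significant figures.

ω = 7.62 rad/s.  Crank-pin speed |V_A| = rω = 0.58064 m/s, perpendicular to OA.
Rod angle: sinφ = −(r/L) sinθ ⇒ φ = -14.074°; ω_rod = −rω cosθ/√(L²−r²sin²θ) = -0.96497 rad/s.
V_P = V_A + ω_rod × AP, with AP = 0.0839 m along the rod.
Components: V_Px = −rω sinθ − a·ω_rod·sinφ = -0.53796 m/s;  V_Py = rω cosθ + a·ω_rod·cosφ = +0.18327 m/s.
|V_P| = √(V_Px² + V_Py²) = 0.56832 m/s.

0.568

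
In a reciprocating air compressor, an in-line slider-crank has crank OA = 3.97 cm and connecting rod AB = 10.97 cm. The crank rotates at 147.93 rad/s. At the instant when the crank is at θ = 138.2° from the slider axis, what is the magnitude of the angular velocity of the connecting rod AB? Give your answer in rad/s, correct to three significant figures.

ω = 147.9 rad/s
The rod makes angle φ with the slider axis where L sinφ = r sinθ; differentiating, L cosφ·φ̇ = r ω cosθ.
L cosφ = √(L² − r² sin²θ) = 0.10646 m.
|ω_rod| = r ω |cosθ| / √(L² − r² sin²θ) = 0.0397·147.9·0.74548/0.10646 = 41.124 rad/s.

41.1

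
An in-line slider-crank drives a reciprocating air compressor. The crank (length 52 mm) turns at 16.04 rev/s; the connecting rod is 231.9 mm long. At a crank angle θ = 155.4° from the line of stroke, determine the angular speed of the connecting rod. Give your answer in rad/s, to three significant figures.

ω = 100.8 rad/s (converted from 16.04 rev/s).
The rod makes angle φ with the slider axis where L sinφ = r sinθ; differentiating, L cosφ·φ̇ = r ω cosθ.
L cosφ = √(L² − r² sin²θ) = 0.23089 m.
|ω_rod| = r ω |cosθ| / √(L² − r² sin²θ) = 0.052·100.8·0.90924/0.23089 = 20.638 rad/s.

20.6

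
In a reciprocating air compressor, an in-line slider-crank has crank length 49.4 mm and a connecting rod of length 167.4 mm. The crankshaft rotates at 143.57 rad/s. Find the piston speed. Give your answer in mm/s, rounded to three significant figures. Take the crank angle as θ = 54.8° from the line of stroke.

6810

ω = 143.6 rad/s
For an in-line slider-crank, x = r cosθ + √(L² − r² sin²θ), so v = −rω sinθ·[1 + r cosθ/√(L² − r² sin²θ)].
With r = 0.0494 m, L = 0.1674 m, θ = 54.8°: √(L² − r² sin²θ) = 0.16246 m.
v = −0.0494·143.6·0.81714·[1 + 0.0494·0.57643/0.16246] = -6.8113 m/s.
|v| = 6.8113 m/s = 6811.3 mm/s.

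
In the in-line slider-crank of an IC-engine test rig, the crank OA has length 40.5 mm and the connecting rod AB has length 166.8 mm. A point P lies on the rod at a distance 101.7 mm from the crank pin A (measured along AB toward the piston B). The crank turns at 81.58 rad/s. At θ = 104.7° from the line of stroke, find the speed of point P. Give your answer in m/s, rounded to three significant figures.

3.09

ω = 81.58 rad/s.  Crank-pin speed |V_A| = rω = 3.304 m/s, perpendicular to OA.
Rod angle: sinφ = −(r/L) sinθ ⇒ φ = -13.583°; ω_rod = −rω cosθ/√(L²−r²sin²θ) = +5.1711 rad/s.
V_P = V_A + ω_rod × AP, with AP = 0.1017 m along the rod.
Components: V_Px = −rω sinθ − a·ω_rod·sinφ = -3.0723 m/s;  V_Py = rω cosθ + a·ω_rod·cosφ = -0.32722 m/s.
|V_P| = √(V_Px² + V_Py²) = 3.0897 m/s.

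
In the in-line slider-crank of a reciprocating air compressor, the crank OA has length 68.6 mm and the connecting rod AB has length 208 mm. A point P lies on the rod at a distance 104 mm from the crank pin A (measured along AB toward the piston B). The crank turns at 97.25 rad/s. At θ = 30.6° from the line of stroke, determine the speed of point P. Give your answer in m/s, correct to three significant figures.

4.83

ω = 97.25 rad/s.  Crank-pin speed |V_A| = rω = 6.6713 m/s, perpendicular to OA.
Rod angle: sinφ = −(r/L) sinθ ⇒ φ = -9.665°; ω_rod = −rω cosθ/√(L²−r²sin²θ) = -28.005 rad/s.
V_P = V_A + ω_rod × AP, with AP = 0.104 m along the rod.
Components: V_Px = −rω sinθ − a·ω_rod·sinφ = -3.885 m/s;  V_Py = rω cosθ + a·ω_rod·cosφ = +2.8712 m/s.
|V_P| = √(V_Px² + V_Py²) = 4.8308 m/s.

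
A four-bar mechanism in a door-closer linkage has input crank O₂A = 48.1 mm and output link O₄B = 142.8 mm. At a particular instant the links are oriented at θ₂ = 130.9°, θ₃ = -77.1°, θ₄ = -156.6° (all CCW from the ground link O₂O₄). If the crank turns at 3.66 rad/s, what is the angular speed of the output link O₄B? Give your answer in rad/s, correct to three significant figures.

ω₂ = 3.66 rad/s
Differentiating the loop-closure r₂e^{iθ₂}+r₃e^{iθ₃}=r₁+r₄e^{iθ₄} gives r₂ω₂e^{iθ₂}+r₃ω₃e^{iθ₃}=r₄ω₄e^{iθ₄}.
Eliminating the other unknown: ω₄ = r₂ω₂ sin(θ₂−θ₃) / [r₄ sin(θ₄−θ₃)].
Numerator sine = -0.46947; denominator sine = -0.98325.
Result = 0.0481·3.66·(-0.46947) / (0.1428·(-0.98325)) = +0.58863 rad/s; magnitude 0.58863 rad/s.

0.589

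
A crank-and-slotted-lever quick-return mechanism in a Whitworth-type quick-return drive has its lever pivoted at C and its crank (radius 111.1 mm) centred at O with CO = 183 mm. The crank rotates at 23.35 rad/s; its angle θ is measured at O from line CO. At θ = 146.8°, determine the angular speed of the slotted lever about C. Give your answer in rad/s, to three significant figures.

ω = 23.35 rad/s
Crank pin A relative to C: A = (d + r cosθ, r sinθ); lever angle φ = atan2(r sinθ, d + r cosθ).
Differentiating tanφ: φ̇ = rω(d cosθ + r)/(d² + r² + 2dr cosθ).
d² + r² + 2dr cosθ = |CA|² = 0.0118072 m²;  d cosθ + r = -0.042028 m.
|ω_lever| = |0.1111·23.35·-0.042028| / 0.0118072 = 9.234 rad/s.

9.23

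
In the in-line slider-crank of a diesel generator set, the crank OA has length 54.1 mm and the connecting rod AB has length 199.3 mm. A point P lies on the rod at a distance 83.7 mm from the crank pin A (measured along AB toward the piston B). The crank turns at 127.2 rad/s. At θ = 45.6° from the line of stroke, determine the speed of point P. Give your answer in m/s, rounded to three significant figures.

6.01

ω = 127.2 rad/s.  Crank-pin speed |V_A| = rω = 6.8815 m/s, perpendicular to OA.
Rod angle: sinφ = −(r/L) sinθ ⇒ φ = -11.183°; ω_rod = −rω cosθ/√(L²−r²sin²θ) = -24.626 rad/s.
V_P = V_A + ω_rod × AP, with AP = 0.0837 m along the rod.
Components: V_Px = −rω sinθ − a·ω_rod·sinφ = -5.3164 m/s;  V_Py = rω cosθ + a·ω_rod·cosφ = +2.7927 m/s.
|V_P| = √(V_Px² + V_Py²) = 6.0053 m/s.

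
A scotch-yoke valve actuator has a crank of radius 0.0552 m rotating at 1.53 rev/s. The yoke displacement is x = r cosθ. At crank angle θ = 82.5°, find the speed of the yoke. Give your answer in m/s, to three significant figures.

ω = 9.613 rad/s (from 1.53 rev/s).
x = r cosθ ⇒ ẋ = −rω sinθ.
|v| = rω|sinθ| = 0.0552·9.613·|sin 82.5°| = 0.52611 m/s.

0.526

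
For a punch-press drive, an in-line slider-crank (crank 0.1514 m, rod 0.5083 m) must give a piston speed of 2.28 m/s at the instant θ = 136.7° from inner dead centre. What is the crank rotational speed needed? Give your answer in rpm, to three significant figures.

269

For an in-line slider-crank, |v_piston| = rω|sinθ|·[1 + r cosθ/√(L² − r² sin²θ)].
With r = 0.1514 m, L = 0.5083 m, θ = 136.7°: the bracketed kinematic factor |dx/dθ| = 0.08084 m.
ω = v/|dx/dθ| = 2.28/0.08084 = 28.204 rad/s.
N = 60ω/(2π) = 269.33 rpm.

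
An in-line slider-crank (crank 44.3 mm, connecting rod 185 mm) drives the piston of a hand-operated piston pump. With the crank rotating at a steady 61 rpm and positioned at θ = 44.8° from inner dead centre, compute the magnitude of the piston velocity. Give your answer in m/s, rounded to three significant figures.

ω = 2π·61/60 = 6.388 rad/s
For an in-line slider-crank, x = r cosθ + √(L² − r² sin²θ), so v = −rω sinθ·[1 + r cosθ/√(L² − r² sin²θ)].
With r = 0.0443 m, L = 0.185 m, θ = 44.8°: √(L² − r² sin²θ) = 0.18235 m.
v = −0.0443·6.388·0.70463·[1 + 0.0443·0.70957/0.18235] = -0.23377 m/s.
|v| = 0.23377 m/s.

0.234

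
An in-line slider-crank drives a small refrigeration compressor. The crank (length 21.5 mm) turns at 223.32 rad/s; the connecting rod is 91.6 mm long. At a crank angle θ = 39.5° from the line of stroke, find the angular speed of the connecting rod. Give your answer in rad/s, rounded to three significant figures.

40.9

ω = 223.3 rad/s
The rod makes angle φ with the slider axis where L sinφ = r sinθ; differentiating, L cosφ·φ̇ = r ω cosθ.
L cosφ = √(L² − r² sin²θ) = 0.090573 m.
|ω_rod| = r ω |cosθ| / √(L² − r² sin²θ) = 0.0215·223.3·0.77162/0.090573 = 40.905 rad/s.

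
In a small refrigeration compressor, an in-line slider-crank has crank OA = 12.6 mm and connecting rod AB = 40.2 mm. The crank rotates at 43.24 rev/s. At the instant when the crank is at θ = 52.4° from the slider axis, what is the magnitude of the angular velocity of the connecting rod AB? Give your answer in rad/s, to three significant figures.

ω = 271.7 rad/s (converted from 43.24 rev/s).
The rod makes angle φ with the slider axis where L sinφ = r sinθ; differentiating, L cosφ·φ̇ = r ω cosθ.
L cosφ = √(L² − r² sin²θ) = 0.038941 m.
|ω_rod| = r ω |cosθ| / √(L² − r² sin²θ) = 0.0126·271.7·0.61015/0.038941 = 53.637 rad/s.

53.6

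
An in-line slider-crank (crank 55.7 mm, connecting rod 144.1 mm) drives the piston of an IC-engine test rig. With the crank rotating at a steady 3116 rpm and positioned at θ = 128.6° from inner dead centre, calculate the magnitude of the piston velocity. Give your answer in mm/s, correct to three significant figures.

10600

ω = 2π·3116/60 = 326.3 rad/s
For an in-line slider-crank, x = r cosθ + √(L² − r² sin²θ), so v = −rω sinθ·[1 + r cosθ/√(L² − r² sin²θ)].
With r = 0.0557 m, L = 0.1441 m, θ = 128.6°: √(L² − r² sin²θ) = 0.13737 m.
v = −0.0557·326.3·0.78152·[1 + 0.0557·-0.62388/0.13737] = -10.611 m/s.
|v| = 10.611 m/s = 10611 mm/s.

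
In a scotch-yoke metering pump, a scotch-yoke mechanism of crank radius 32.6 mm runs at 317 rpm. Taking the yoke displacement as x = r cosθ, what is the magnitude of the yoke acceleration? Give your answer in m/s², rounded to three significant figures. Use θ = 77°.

ω = 33.2 rad/s (from 317 rpm).
x = r cosθ ⇒ ẍ = −rω² cosθ (ω constant).
|a| = rω²|cosθ| = 0.0326·(33.2)²·|cos 77°| = 8.0813 m/s².

8.08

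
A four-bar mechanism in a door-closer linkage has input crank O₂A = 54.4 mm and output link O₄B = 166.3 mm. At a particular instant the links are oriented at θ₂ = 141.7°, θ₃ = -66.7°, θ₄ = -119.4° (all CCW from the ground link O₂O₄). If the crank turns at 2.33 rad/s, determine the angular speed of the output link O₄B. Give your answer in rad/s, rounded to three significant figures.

0.456

ω₂ = 2.33 rad/s
Differentiating the loop-closure r₂e^{iθ₂}+r₃e^{iθ₃}=r₁+r₄e^{iθ₄} gives r₂ω₂e^{iθ₂}+r₃ω₃e^{iθ₃}=r₄ω₄e^{iθ₄}.
Eliminating the other unknown: ω₄ = r₂ω₂ sin(θ₂−θ₃) / [r₄ sin(θ₄−θ₃)].
Numerator sine = -0.47562; denominator sine = -0.79547.
Result = 0.0544·2.33·(-0.47562) / (0.1663·(-0.79547)) = +0.45572 rad/s; magnitude 0.45572 rad/s.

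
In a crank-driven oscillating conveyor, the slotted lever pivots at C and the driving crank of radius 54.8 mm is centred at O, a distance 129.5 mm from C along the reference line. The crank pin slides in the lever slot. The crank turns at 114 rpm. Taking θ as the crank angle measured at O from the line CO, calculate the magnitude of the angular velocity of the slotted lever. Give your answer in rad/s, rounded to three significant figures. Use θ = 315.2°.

ω = 11.94 rad/s (from 114 rpm).
Crank pin A relative to C: A = (d + r cosθ, r sinθ); lever angle φ = atan2(r sinθ, d + r cosθ).
Differentiating tanφ: φ̇ = rω(d cosθ + r)/(d² + r² + 2dr cosθ).
d² + r² + 2dr cosθ = |CA|² = 0.0298444 m²;  d cosθ + r = +0.14669 m.
|ω_lever| = |0.0548·11.94·+0.14669| / 0.0298444 = 3.2155 rad/s.

3.22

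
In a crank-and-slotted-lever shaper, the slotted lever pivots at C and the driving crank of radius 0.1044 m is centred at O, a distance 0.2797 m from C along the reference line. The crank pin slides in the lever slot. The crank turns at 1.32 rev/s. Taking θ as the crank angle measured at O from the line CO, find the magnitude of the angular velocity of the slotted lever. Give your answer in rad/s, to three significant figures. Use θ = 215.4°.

ω = 8.294 rad/s (from 1.32 rev/s).
Crank pin A relative to C: A = (d + r cosθ, r sinθ); lever angle φ = atan2(r sinθ, d + r cosθ).
Differentiating tanφ: φ̇ = rω(d cosθ + r)/(d² + r² + 2dr cosθ).
d² + r² + 2dr cosθ = |CA|² = 0.0415269 m²;  d cosθ + r = -0.12359 m.
|ω_lever| = |0.1044·8.294·-0.12359| / 0.0415269 = 2.577 rad/s.

2.58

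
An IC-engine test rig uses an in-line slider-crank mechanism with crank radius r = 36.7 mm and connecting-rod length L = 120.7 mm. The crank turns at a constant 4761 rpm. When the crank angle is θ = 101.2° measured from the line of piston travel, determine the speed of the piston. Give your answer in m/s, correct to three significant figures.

ω = 2π·4761/60 = 498.6 rad/s
For an in-line slider-crank, x = r cosθ + √(L² − r² sin²θ), so v = −rω sinθ·[1 + r cosθ/√(L² − r² sin²θ)].
With r = 0.0367 m, L = 0.1207 m, θ = 101.2°: √(L² − r² sin²θ) = 0.11521 m.
v = −0.0367·498.6·0.98096·[1 + 0.0367·-0.19423/0.11521] = -16.838 m/s.
|v| = 16.838 m/s.

16.8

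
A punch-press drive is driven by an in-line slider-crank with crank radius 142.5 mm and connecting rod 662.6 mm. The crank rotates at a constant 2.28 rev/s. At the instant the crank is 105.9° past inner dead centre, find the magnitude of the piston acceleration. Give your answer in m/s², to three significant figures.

ω = 2π·2.28 = 14.33 rad/s
x(θ) = r cosθ + √(L² − r² sin²θ); with ω constant, a = ω²·d²x/dθ².
d²x/dθ² = −r cosθ − r²(cos2θ)/√u − r⁴ sin²2θ/(4u^{3/2}),  u = L² − r² sin²θ = 0.420257 m².
Substituting r = 0.1425 m, L = 0.6626 m, θ = 105.9°: d²x/dθ² = +0.065556 m.
a = ω²·d²x/dθ² = (14.33)²·(+0.065556) = +13.454 m/s²;  |a| = 13.454 m/s².

13.5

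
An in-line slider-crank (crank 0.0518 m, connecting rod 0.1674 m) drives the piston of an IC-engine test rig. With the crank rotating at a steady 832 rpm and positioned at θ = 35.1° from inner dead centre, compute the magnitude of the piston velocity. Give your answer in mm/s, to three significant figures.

3260

ω = 2π·832/60 = 87.13 rad/s
For an in-line slider-crank, x = r cosθ + √(L² − r² sin²θ), so v = −rω sinθ·[1 + r cosθ/√(L² − r² sin²θ)].
With r = 0.0518 m, L = 0.1674 m, θ = 35.1°: √(L² − r² sin²θ) = 0.16473 m.
v = −0.0518·87.13·0.57501·[1 + 0.0518·0.81815/0.16473] = -3.2627 m/s.
|v| = 3.2627 m/s = 3262.7 mm/s.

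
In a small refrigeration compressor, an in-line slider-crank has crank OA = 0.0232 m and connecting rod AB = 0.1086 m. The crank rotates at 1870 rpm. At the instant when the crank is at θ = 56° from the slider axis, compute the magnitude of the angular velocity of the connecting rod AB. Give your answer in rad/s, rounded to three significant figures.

23.8

ω = 195.8 rad/s (converted from 1870 rpm).
The rod makes angle φ with the slider axis where L sinφ = r sinθ; differentiating, L cosφ·φ̇ = r ω cosθ.
L cosφ = √(L² − r² sin²θ) = 0.10688 m.
|ω_rod| = r ω |cosθ| / √(L² − r² sin²θ) = 0.0232·195.8·0.55919/0.10688 = 23.769 rad/s.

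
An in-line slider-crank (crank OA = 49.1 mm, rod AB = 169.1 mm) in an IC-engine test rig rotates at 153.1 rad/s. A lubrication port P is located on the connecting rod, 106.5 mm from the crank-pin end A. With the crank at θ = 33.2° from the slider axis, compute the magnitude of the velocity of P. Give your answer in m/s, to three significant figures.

ω = 153.1 rad/s.  Crank-pin speed |V_A| = rω = 7.5172 m/s, perpendicular to OA.
Rod angle: sinφ = −(r/L) sinθ ⇒ φ = -9.148°; ω_rod = −rω cosθ/√(L²−r²sin²θ) = -37.677 rad/s.
V_P = V_A + ω_rod × AP, with AP = 0.1065 m along the rod.
Components: V_Px = −rω sinθ − a·ω_rod·sinφ = -4.7541 m/s;  V_Py = rω cosθ + a·ω_rod·cosφ = +2.3286 m/s.
|V_P| = √(V_Px² + V_Py²) = 5.2938 m/s.

5.29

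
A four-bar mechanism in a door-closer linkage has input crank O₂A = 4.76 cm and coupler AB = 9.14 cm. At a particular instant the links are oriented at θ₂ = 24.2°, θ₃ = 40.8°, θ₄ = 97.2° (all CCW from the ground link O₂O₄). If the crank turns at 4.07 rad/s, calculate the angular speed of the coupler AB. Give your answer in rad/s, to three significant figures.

ω₂ = 4.07 rad/s
Differentiating the loop-closure r₂e^{iθ₂}+r₃e^{iθ₃}=r₁+r₄e^{iθ₄} gives r₂ω₂e^{iθ₂}+r₃ω₃e^{iθ₃}=r₄ω₄e^{iθ₄}.
Eliminating the other unknown: ω₃ = r₂ω₂ sin(θ₄−θ₂) / [r₃ sin(θ₃−θ₄)].
Numerator sine = +0.95630; denominator sine = -0.83292.
Result = 0.0476·4.07·(+0.95630) / (0.0914·(-0.83292)) = -2.4336 rad/s; magnitude 2.4336 rad/s.

2.43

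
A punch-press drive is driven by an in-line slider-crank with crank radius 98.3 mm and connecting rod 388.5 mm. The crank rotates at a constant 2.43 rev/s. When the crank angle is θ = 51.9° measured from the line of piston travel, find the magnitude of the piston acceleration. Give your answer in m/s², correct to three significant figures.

12.8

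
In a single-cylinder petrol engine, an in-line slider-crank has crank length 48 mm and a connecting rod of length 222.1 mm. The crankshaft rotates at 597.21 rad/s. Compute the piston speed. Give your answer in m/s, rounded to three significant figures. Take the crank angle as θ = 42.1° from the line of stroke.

22.3

ω = 597.2 rad/s
For an in-line slider-crank, x = r cosθ + √(L² − r² sin²θ), so v = −rω sinθ·[1 + r cosθ/√(L² − r² sin²θ)].
With r = 0.048 m, L = 0.2221 m, θ = 42.1°: √(L² − r² sin²θ) = 0.21976 m.
v = −0.048·597.2·0.67043·[1 + 0.048·0.74198/0.21976] = -22.333 m/s.
|v| = 22.333 m/s.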